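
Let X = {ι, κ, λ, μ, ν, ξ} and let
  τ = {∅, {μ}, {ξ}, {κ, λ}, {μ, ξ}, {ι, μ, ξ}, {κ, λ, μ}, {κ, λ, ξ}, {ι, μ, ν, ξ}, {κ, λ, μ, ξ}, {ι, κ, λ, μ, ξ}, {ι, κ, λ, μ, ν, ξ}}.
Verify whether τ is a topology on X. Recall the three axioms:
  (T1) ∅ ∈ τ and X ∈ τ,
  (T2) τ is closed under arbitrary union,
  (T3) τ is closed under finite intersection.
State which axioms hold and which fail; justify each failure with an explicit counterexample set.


τ IS a topology on X.

Axiom (T1): ∅ ∈ τ? Yes; X ∈ τ? Yes.
Axiom (T2/T3): check pairwise unions and intersections of members of τ.
All pairwise intersections and unions checked — each lies in τ. Therefore τ satisfies (T1), (T2), (T3): it IS a topology on X.


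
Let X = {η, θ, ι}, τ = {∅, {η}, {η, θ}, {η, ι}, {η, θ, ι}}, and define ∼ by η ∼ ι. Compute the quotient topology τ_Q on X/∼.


X/∼ = {[η=ι], [θ]}; |τ_Q| = 3.

Equivalence classes: [η=ι], [θ].
Quotient map π: X → X/∼ sends η ↦ [η=ι], θ ↦ [θ], ι ↦ [η=ι].
For each subset V ⊆ X/∼, compute π^{-1}(V) ⊆ X and check whether π^{-1}(V) ∈ τ. V is open in τ_Q iff π^{-1}(V) ∈ τ.
  V = {}: π^{-1}(V) = ∅ ∈ τ ✓.
  V = {[η=ι]}: π^{-1}(V) = {η, ι} ∈ τ ✓.
  V = {[θ]}: π^{-1}(V) = {θ} ∉ τ ✗.
  V = {[η=ι], [θ]}: π^{-1}(V) = {η, θ, ι} ∈ τ ✓.
Open sets in the quotient: τ_Q = {{}, {[η=ι]}, {[η=ι], [θ]}} (3 elements).


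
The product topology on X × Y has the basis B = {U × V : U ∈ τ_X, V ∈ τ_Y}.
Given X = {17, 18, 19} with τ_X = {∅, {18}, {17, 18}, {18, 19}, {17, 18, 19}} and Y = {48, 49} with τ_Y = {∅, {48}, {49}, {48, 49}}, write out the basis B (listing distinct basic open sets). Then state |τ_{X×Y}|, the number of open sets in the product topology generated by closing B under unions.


Basis B = {∅ × ∅, {18} × {48}, {18} × {49}, {17, 18} × {48}, {17, 18} × {49}, {18} × {48, 49}, {18, 19} × {48}, {18, 19} × {49}, {17, 18, 19} × {48}, {17, 18, 19} × {49}, {17, 18} × {48, 49}, {18, 19} × {48, 49}, {17, 18, 19} × {48, 49}}; |τ_{X×Y}| = 25.

Enumerate products U × V with U ∈ τ_X, V ∈ τ_Y (deduplicated):
  ∅ × ∅ = {} (∅)
  {18} × {48} = {(18,48)}
  {18} × {49} = {(18,49)}
  {17, 18} × {48} = {(17,48), (18,48)}
  {17, 18} × {49} = {(17,49), (18,49)}
  {18} × {48, 49} = {(18,48), (18,49)}
  {18, 19} × {48} = {(18,48), (19,48)}
  {18, 19} × {49} = {(18,49), (19,49)}
  {17, 18, 19} × {48} = {(17,48), (18,48), (19,48)}
  {17, 18, 19} × {49} = {(17,49), (18,49), (19,49)}
  {17, 18} × {48, 49} = {(17,48), (17,49), (18,48), (18,49)}
  {18, 19} × {48, 49} = {(18,48), (18,49), (19,48), (19,49)}
  {17, 18, 19} × {48, 49} = {(17,48), (17,49), (18,48), (18,49), (19,48), (19,49)}
These 13 distinct sets form the basis B.
Close under arbitrary unions to get τ_{X×Y}; counting gives |τ_{X×Y}| = 25.


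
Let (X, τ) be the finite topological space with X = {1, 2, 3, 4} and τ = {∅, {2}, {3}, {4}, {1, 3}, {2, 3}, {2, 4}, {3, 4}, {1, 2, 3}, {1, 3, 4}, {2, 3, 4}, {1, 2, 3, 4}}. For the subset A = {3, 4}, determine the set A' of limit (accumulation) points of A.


A' = {1}

For each x ∈ X, list the open sets U ∈ τ with x ∈ U, then check whether U ∩ (A ∖ {x}) ≠ ∅ for every such U.
  x = 1: opens ∋ x are {1, 3}, {1, 2, 3}, {1, 3, 4}, {1, 2, 3, 4}; each meets A ∖ {1}, so x IS a limit point.
  x = 2: open {2} ∋ x has {2} ∩ (A ∖ {2}) = ∅, so x is NOT a limit point.
  x = 3: open {3} ∋ x has {3} ∩ (A ∖ {3}) = ∅, so x is NOT a limit point.
  x = 4: open {4} ∋ x has {4} ∩ (A ∖ {4}) = ∅, so x is NOT a limit point.
Collecting: A' = {1}.


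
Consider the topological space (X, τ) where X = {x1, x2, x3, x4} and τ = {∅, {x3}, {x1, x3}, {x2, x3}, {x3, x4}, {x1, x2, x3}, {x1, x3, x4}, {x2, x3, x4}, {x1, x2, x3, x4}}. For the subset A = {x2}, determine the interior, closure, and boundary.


int(A) = ∅, cl(A) = {x2}, ∂A = {x2}.

Closed sets in (X, τ) are complements of opens:
  closed(X, τ) = {∅, {x1}, {x2}, {x4}, {x1, x2}, {x1, x4}, {x2, x4}, {x1, x2, x4}, {x1, x2, x3, x4}}.
int(A) = ⋃ {U ∈ τ : U ⊆ A}. Opens contained in A: ∅.
Taking the union of these: int(A) = ∅.
cl(A) = ⋂ {C closed : A ⊆ C}. Closed sets containing A: {x2}, {x1, x2}, {x2, x4}, {x1, x2, x4}, {x1, x2, x3, x4}.
Intersecting these: cl(A) = {x2}.
∂A = cl(A) ∖ int(A) = {x2} ∖ ∅ = {x2}.


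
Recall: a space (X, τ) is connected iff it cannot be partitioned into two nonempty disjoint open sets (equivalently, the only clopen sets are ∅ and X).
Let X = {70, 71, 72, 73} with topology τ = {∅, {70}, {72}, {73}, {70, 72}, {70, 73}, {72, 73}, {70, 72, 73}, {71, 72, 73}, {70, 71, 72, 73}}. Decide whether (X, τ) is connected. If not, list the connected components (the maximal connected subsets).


(X, τ) is disconnected; components = [{70}, {71, 72, 73}].

Find clopen sets (U ∈ τ with X ∖ U ∈ τ):
  U = ∅, X ∖ U = {70, 71, 72, 73} — both open, so U is clopen.
  U = {70}, X ∖ U = {71, 72, 73} — both open, so U is clopen.
  U = {71, 72, 73}, X ∖ U = {70} — both open, so U is clopen.
  U = {70, 71, 72, 73}, X ∖ U = ∅ — both open, so U is clopen.
Nontrivial clopen(s) exist: e.g. {71, 72, 73}. So (X, τ) is disconnected.
Compute connected components by grouping points that agree on all clopens:
  component: {70}
  component: {71, 72, 73}


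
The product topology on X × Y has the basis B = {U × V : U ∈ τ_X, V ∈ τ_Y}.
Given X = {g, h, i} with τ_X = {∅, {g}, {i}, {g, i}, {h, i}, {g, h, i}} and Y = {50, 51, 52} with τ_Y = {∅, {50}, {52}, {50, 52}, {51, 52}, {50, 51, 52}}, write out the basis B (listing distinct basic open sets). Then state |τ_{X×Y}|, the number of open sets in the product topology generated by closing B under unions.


Basis B = {∅ × ∅, {g} × {50}, {g} × {52}, {i} × {50}, {i} × {52}, {g} × {50, 52}, {g, i} × {50}, {g} × {51, 52}, {g, i} × {52}, {h, i} × {50}, {h, i} × {52}, {i} × {50, 52}, {i} × {51, 52}, {g} × {50, 51, 52}, {g, h, i} × {50}, {g, h, i} × {52}, {i} × {50, 51, 52}, {g, i} × {50, 52}, {g, i} × {51, 52}, {h, i} × {50, 52}, {h, i} × {51, 52}, {g, i} × {50, 51, 52}, {g, h, i} × {50, 52}, {g, h, i} × {51, 52}, {h, i} × {50, 51, 52}, {g, h, i} × {50, 51, 52}}; |τ_{X×Y}| = 108.

Enumerate products U × V with U ∈ τ_X, V ∈ τ_Y (deduplicated):
  ∅ × ∅ = {} (∅)
  {g} × {50} = {(g,50)}
  {g} × {52} = {(g,52)}
  {i} × {50} = {(i,50)}
  {i} × {52} = {(i,52)}
  {g} × {50, 52} = {(g,50), (g,52)}
  {g, i} × {50} = {(g,50), (i,50)}
  {g} × {51, 52} = {(g,51), (g,52)}
  {g, i} × {52} = {(g,52), (i,52)}
  {h, i} × {50} = {(h,50), (i,50)}
  {h, i} × {52} = {(h,52), (i,52)}
  {i} × {50, 52} = {(i,50), (i,52)}
  {i} × {51, 52} = {(i,51), (i,52)}
  {g} × {50, 51, 52} = {(g,50), (g,51), (g,52)}
  {g, h, i} × {50} = {(g,50), (h,50), (i,50)}
  {g, h, i} × {52} = {(g,52), (h,52), (i,52)}
  {i} × {50, 51, 52} = {(i,50), (i,51), (i,52)}
  {g, i} × {50, 52} = {(g,50), (g,52), (i,50), (i,52)}
  {g, i} × {51, 52} = {(g,51), (g,52), (i,51), (i,52)}
  {h, i} × {50, 52} = {(h,50), (h,52), (i,50), (i,52)}
  {h, i} × {51, 52} = {(h,51), (h,52), (i,51), (i,52)}
  {g, i} × {50, 51, 52} = {(g,50), (g,51), (g,52), (i,50), (i,51), (i,52)}
  {g, h, i} × {50, 52} = {(g,50), (g,52), (h,50), (h,52), (i,50), (i,52)}
  {g, h, i} × {51, 52} = {(g,51), (g,52), (h,51), (h,52), (i,51), (i,52)}
  {h, i} × {50, 51, 52} = {(h,50), (h,51), (h,52), (i,50), (i,51), (i,52)}
  {g, h, i} × {50, 51, 52} = {(g,50), (g,51), (g,52), (h,50), (h,51), (h,52), (i,50), (i,51), (i,52)}
These 26 distinct sets form the basis B.
Close under arbitrary unions to get τ_{X×Y}; counting gives |τ_{X×Y}| = 108.


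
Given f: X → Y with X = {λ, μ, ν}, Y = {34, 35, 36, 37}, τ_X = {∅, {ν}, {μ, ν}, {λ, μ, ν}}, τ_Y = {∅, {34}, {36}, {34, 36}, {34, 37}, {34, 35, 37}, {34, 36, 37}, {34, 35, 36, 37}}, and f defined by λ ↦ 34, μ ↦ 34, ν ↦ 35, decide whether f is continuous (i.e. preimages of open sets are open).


f is NOT continuous.

Compute f^{-1}(U) for each U ∈ τ_Y:
  U = ∅: f^{-1}(U) = ∅ ∈ τ_X ✓.
  U = {34}: f^{-1}(U) = {λ, μ} ∉ τ_X ✗.
  U = {36}: f^{-1}(U) = ∅ ∈ τ_X ✓.
  U = {34, 36}: f^{-1}(U) = {λ, μ} ∉ τ_X ✗.
  U = {34, 37}: f^{-1}(U) = {λ, μ} ∉ τ_X ✗.
  U = {34, 35, 37}: f^{-1}(U) = {λ, μ, ν} ∈ τ_X ✓.
  U = {34, 36, 37}: f^{-1}(U) = {λ, μ} ∉ τ_X ✗.
  U = {34, 35, 36, 37}: f^{-1}(U) = {λ, μ, ν} ∈ τ_X ✓.
Found U = {34} with f^{-1}(U) = {λ, μ} not in τ_X. Therefore f is NOT continuous.


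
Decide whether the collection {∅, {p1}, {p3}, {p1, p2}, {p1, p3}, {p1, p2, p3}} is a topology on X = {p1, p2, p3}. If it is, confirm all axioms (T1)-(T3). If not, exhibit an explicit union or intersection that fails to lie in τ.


τ IS a topology on X.

Axiom (T1): ∅ ∈ τ? Yes; X ∈ τ? Yes.
Axiom (T2/T3): check pairwise unions and intersections of members of τ.
All pairwise intersections and unions checked — each lies in τ. Therefore τ satisfies (T1), (T2), (T3): it IS a topology on X.


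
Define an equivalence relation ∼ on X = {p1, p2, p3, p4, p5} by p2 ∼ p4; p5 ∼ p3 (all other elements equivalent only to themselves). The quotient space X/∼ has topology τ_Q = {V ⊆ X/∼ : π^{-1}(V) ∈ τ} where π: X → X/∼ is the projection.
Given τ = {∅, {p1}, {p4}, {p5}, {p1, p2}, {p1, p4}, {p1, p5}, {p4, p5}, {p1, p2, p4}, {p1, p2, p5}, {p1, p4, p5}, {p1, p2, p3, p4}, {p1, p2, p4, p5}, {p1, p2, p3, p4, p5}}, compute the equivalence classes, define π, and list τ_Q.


X/∼ = {[p1], [p2=p4], [p3=p5]}; |τ_Q| = 4.

Equivalence classes: [p1], [p2=p4], [p3=p5].
Quotient map π: X → X/∼ sends p1 ↦ [p1], p2 ↦ [p2=p4], p3 ↦ [p3=p5], p4 ↦ [p2=p4], p5 ↦ [p3=p5].
For each subset V ⊆ X/∼, compute π^{-1}(V) ⊆ X and check whether π^{-1}(V) ∈ τ. V is open in τ_Q iff π^{-1}(V) ∈ τ.
  V = {}: π^{-1}(V) = ∅ ∈ τ ✓.
  V = {[p1]}: π^{-1}(V) = {p1} ∈ τ ✓.
  V = {[p2=p4]}: π^{-1}(V) = {p2, p4} ∉ τ ✗.
  V = {[p1], [p2=p4]}: π^{-1}(V) = {p1, p2, p4} ∈ τ ✓.
  V = {[p3=p5]}: π^{-1}(V) = {p3, p5} ∉ τ ✗.
  V = {[p1], [p3=p5]}: π^{-1}(V) = {p1, p3, p5} ∉ τ ✗.
  V = {[p2=p4], [p3=p5]}: π^{-1}(V) = {p2, p3, p4, p5} ∉ τ ✗.
  V = {[p1], [p2=p4], [p3=p5]}: π^{-1}(V) = {p1, p2, p3, p4, p5} ∈ τ ✓.
Open sets in the quotient: τ_Q = {{}, {[p1]}, {[p1], [p2=p4]}, {[p1], [p2=p4], [p3=p5]}} (4 elements).


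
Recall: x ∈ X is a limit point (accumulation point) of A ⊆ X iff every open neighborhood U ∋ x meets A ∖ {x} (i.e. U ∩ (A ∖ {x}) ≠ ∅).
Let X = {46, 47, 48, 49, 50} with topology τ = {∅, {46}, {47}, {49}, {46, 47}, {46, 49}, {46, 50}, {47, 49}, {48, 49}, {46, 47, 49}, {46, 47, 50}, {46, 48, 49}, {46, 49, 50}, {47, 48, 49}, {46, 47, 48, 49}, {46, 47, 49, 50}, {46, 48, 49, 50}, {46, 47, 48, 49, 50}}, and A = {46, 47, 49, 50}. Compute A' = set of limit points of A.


A' = {48, 50}

For each x ∈ X, list the open sets U ∈ τ with x ∈ U, then check whether U ∩ (A ∖ {x}) ≠ ∅ for every such U.
  x = 46: open {46} ∋ x has {46} ∩ (A ∖ {46}) = ∅, so x is NOT a limit point.
  x = 47: open {47} ∋ x has {47} ∩ (A ∖ {47}) = ∅, so x is NOT a limit point.
  x = 48: opens ∋ x are {48, 49}, {46, 48, 49}, {47, 48, 49}, {46, 47, 48, 49}, {46, 48, 49, 50}, {46, 47, 48, 49, 50}; each meets A ∖ {48}, so x IS a limit point.
  x = 49: open {49} ∋ x has {49} ∩ (A ∖ {49}) = ∅, so x is NOT a limit point.
  x = 50: opens ∋ x are {46, 50}, {46, 47, 50}, {46, 49, 50}, {46, 47, 49, 50}, {46, 48, 49, 50}, {46, 47, 48, 49, 50}; each meets A ∖ {50}, so x IS a limit point.
Collecting: A' = {48, 50}.


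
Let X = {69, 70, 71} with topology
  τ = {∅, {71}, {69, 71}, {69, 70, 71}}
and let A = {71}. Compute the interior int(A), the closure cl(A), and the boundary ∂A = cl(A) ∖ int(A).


int(A) = {71}, cl(A) = {69, 70, 71}, ∂A = {69, 70}.

Closed sets in (X, τ) are complements of opens:
  closed(X, τ) = {∅, {70}, {69, 70}, {69, 70, 71}}.
int(A) = ⋃ {U ∈ τ : U ⊆ A}. Opens contained in A: ∅, {71}.
Taking the union of these: int(A) = {71}.
cl(A) = ⋂ {C closed : A ⊆ C}. Closed sets containing A: {69, 70, 71}.
Intersecting these: cl(A) = {69, 70, 71}.
∂A = cl(A) ∖ int(A) = {69, 70, 71} ∖ {71} = {69, 70}.


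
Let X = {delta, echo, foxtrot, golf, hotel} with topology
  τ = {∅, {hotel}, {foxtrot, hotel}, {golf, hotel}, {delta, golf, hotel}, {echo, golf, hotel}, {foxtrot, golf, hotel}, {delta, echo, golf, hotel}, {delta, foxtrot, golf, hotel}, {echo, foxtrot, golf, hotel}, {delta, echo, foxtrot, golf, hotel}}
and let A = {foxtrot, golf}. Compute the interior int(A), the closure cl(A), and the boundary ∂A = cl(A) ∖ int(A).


int(A) = ∅, cl(A) = {delta, echo, foxtrot, golf}, ∂A = {delta, echo, foxtrot, golf}.

Closed sets in (X, τ) are complements of opens:
  closed(X, τ) = {∅, {delta}, {echo}, {foxtrot}, {delta, echo}, {delta, foxtrot}, {echo, foxtrot}, {delta, echo, foxtrot}, {delta, echo, golf}, {delta, echo, foxtrot, golf}, {delta, echo, foxtrot, golf, hotel}}.
int(A) = ⋃ {U ∈ τ : U ⊆ A}. Opens contained in A: ∅.
Taking the union of these: int(A) = ∅.
cl(A) = ⋂ {C closed : A ⊆ C}. Closed sets containing A: {delta, echo, foxtrot, golf}, {delta, echo, foxtrot, golf, hotel}.
Intersecting these: cl(A) = {delta, echo, foxtrot, golf}.
∂A = cl(A) ∖ int(A) = {delta, echo, foxtrot, golf} ∖ ∅ = {delta, echo, foxtrot, golf}.


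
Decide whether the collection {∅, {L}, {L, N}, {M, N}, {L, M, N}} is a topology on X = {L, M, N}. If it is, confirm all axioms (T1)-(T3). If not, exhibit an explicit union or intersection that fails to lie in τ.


τ is NOT a topology on X.

Axiom (T1): ∅ ∈ τ? Yes; X ∈ τ? Yes.
Axiom (T2/T3): check pairwise unions and intersections of members of τ.
Counterexample for (T3): {L, N} ∩ {M, N} = {N} ∉ τ. Therefore τ is NOT a topology.


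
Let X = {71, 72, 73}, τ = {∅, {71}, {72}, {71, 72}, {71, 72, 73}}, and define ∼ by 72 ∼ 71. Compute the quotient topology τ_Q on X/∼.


X/∼ = {[71=72], [73]}; |τ_Q| = 3.

Equivalence classes: [71=72], [73].
Quotient map π: X → X/∼ sends 71 ↦ [71=72], 72 ↦ [71=72], 73 ↦ [73].
For each subset V ⊆ X/∼, compute π^{-1}(V) ⊆ X and check whether π^{-1}(V) ∈ τ. V is open in τ_Q iff π^{-1}(V) ∈ τ.
  V = {}: π^{-1}(V) = ∅ ∈ τ ✓.
  V = {[71=72]}: π^{-1}(V) = {71, 72} ∈ τ ✓.
  V = {[73]}: π^{-1}(V) = {73} ∉ τ ✗.
  V = {[71=72], [73]}: π^{-1}(V) = {71, 72, 73} ∈ τ ✓.
Open sets in the quotient: τ_Q = {{}, {[71=72]}, {[71=72], [73]}} (3 elements).


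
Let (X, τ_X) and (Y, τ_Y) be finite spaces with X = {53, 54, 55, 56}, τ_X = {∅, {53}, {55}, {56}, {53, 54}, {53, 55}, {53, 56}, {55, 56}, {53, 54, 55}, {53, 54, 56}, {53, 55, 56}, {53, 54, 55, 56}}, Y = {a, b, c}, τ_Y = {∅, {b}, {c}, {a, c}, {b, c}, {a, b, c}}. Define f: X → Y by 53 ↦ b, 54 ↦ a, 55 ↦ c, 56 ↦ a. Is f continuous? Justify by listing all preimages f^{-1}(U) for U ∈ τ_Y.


f is NOT continuous.

Compute f^{-1}(U) for each U ∈ τ_Y:
  U = ∅: f^{-1}(U) = ∅ ∈ τ_X ✓.
  U = {b}: f^{-1}(U) = {53} ∈ τ_X ✓.
  U = {c}: f^{-1}(U) = {55} ∈ τ_X ✓.
  U = {a, c}: f^{-1}(U) = {54, 55, 56} ∉ τ_X ✗.
  U = {b, c}: f^{-1}(U) = {53, 55} ∈ τ_X ✓.
  U = {a, b, c}: f^{-1}(U) = {53, 54, 55, 56} ∈ τ_X ✓.
Found U = {a, c} with f^{-1}(U) = {54, 55, 56} not in τ_X. Therefore f is NOT continuous.


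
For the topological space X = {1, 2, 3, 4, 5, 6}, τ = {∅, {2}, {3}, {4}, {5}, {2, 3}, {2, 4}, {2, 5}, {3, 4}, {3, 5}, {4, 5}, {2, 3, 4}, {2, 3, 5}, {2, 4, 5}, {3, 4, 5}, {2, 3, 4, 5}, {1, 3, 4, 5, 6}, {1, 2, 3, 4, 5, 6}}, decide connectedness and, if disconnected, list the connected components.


(X, τ) is disconnected; components = [{2}, {1, 3, 4, 5, 6}].

Find clopen sets (U ∈ τ with X ∖ U ∈ τ):
  U = ∅, X ∖ U = {1, 2, 3, 4, 5, 6} — both open, so U is clopen.
  U = {2}, X ∖ U = {1, 3, 4, 5, 6} — both open, so U is clopen.
  U = {1, 3, 4, 5, 6}, X ∖ U = {2} — both open, so U is clopen.
  U = {1, 2, 3, 4, 5, 6}, X ∖ U = ∅ — both open, so U is clopen.
Nontrivial clopen(s) exist: e.g. {2}. So (X, τ) is disconnected.
Compute connected components by grouping points that agree on all clopens:
  component: {2}
  component: {1, 3, 4, 5, 6}


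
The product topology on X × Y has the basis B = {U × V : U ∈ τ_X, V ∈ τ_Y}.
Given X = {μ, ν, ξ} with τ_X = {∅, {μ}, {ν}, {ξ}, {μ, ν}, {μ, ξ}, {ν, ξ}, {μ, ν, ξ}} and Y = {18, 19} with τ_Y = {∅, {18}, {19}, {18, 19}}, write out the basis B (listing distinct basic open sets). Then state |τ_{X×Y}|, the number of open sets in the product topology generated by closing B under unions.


Basis B = {∅ × ∅, {μ} × {18}, {μ} × {19}, {ν} × {18}, {ν} × {19}, {ξ} × {18}, {ξ} × {19}, {μ} × {18, 19}, {μ, ν} × {18}, {μ, ξ} × {18}, {μ, ν} × {19}, {μ, ξ} × {19}, {ν} × {18, 19}, {ν, ξ} × {18}, {ν, ξ} × {19}, {ξ} × {18, 19}, {μ, ν, ξ} × {18}, {μ, ν, ξ} × {19}, {μ, ν} × {18, 19}, {μ, ξ} × {18, 19}, {ν, ξ} × {18, 19}, {μ, ν, ξ} × {18, 19}}; |τ_{X×Y}| = 64.

Enumerate products U × V with U ∈ τ_X, V ∈ τ_Y (deduplicated):
  ∅ × ∅ = {} (∅)
  {μ} × {18} = {(μ,18)}
  {μ} × {19} = {(μ,19)}
  {ν} × {18} = {(ν,18)}
  {ν} × {19} = {(ν,19)}
  {ξ} × {18} = {(ξ,18)}
  {ξ} × {19} = {(ξ,19)}
  {μ} × {18, 19} = {(μ,18), (μ,19)}
  {μ, ν} × {18} = {(μ,18), (ν,18)}
  {μ, ξ} × {18} = {(μ,18), (ξ,18)}
  {μ, ν} × {19} = {(μ,19), (ν,19)}
  {μ, ξ} × {19} = {(μ,19), (ξ,19)}
  {ν} × {18, 19} = {(ν,18), (ν,19)}
  {ν, ξ} × {18} = {(ν,18), (ξ,18)}
  {ν, ξ} × {19} = {(ν,19), (ξ,19)}
  {ξ} × {18, 19} = {(ξ,18), (ξ,19)}
  {μ, ν, ξ} × {18} = {(μ,18), (ν,18), (ξ,18)}
  {μ, ν, ξ} × {19} = {(μ,19), (ν,19), (ξ,19)}
  {μ, ν} × {18, 19} = {(μ,18), (μ,19), (ν,18), (ν,19)}
  {μ, ξ} × {18, 19} = {(μ,18), (μ,19), (ξ,18), (ξ,19)}
  {ν, ξ} × {18, 19} = {(ν,18), (ν,19), (ξ,18), (ξ,19)}
  {μ, ν, ξ} × {18, 19} = {(μ,18), (μ,19), (ν,18), (ν,19), (ξ,18), (ξ,19)}
These 22 distinct sets form the basis B.
Close under arbitrary unions to get τ_{X×Y}; counting gives |τ_{X×Y}| = 64.


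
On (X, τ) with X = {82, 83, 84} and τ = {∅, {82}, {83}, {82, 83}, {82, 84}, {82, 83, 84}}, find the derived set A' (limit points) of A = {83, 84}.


A' = ∅

For each x ∈ X, list the open sets U ∈ τ with x ∈ U, then check whether U ∩ (A ∖ {x}) ≠ ∅ for every such U.
  x = 82: open {82} ∋ x has {82} ∩ (A ∖ {82}) = ∅, so x is NOT a limit point.
  x = 83: open {83} ∋ x has {83} ∩ (A ∖ {83}) = ∅, so x is NOT a limit point.
  x = 84: open {82, 84} ∋ x has {82, 84} ∩ (A ∖ {84}) = ∅, so x is NOT a limit point.
Collecting: A' = ∅.


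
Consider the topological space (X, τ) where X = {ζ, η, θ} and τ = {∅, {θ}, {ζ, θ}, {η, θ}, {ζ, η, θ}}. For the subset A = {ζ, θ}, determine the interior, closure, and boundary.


int(A) = {ζ, θ}, cl(A) = {ζ, η, θ}, ∂A = {η}.

Closed sets in (X, τ) are complements of opens:
  closed(X, τ) = {∅, {ζ}, {η}, {ζ, η}, {ζ, η, θ}}.
int(A) = ⋃ {U ∈ τ : U ⊆ A}. Opens contained in A: ∅, {θ}, {ζ, θ}.
Taking the union of these: int(A) = {ζ, θ}.
cl(A) = ⋂ {C closed : A ⊆ C}. Closed sets containing A: {ζ, η, θ}.
Intersecting these: cl(A) = {ζ, η, θ}.
∂A = cl(A) ∖ int(A) = {ζ, η, θ} ∖ {ζ, θ} = {η}.


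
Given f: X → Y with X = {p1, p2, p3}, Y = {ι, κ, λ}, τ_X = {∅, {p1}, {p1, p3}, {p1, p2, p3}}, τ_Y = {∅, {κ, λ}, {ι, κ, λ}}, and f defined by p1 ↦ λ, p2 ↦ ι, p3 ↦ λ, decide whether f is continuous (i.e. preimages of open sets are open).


f IS continuous.

Compute f^{-1}(U) for each U ∈ τ_Y:
  U = ∅: f^{-1}(U) = ∅ ∈ τ_X ✓.
  U = {κ, λ}: f^{-1}(U) = {p1, p3} ∈ τ_X ✓.
  U = {ι, κ, λ}: f^{-1}(U) = {p1, p2, p3} ∈ τ_X ✓.
Every preimage lies in τ_X, so f IS continuous.


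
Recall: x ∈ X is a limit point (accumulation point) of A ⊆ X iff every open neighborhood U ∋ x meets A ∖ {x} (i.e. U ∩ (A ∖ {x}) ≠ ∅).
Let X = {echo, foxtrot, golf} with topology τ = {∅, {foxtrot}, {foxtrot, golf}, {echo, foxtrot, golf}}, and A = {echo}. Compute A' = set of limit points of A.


A' = ∅

For each x ∈ X, list the open sets U ∈ τ with x ∈ U, then check whether U ∩ (A ∖ {x}) ≠ ∅ for every such U.
  x = echo: open {echo, foxtrot, golf} ∋ x has {echo, foxtrot, golf} ∩ (A ∖ {echo}) = ∅, so x is NOT a limit point.
  x = foxtrot: open {foxtrot} ∋ x has {foxtrot} ∩ (A ∖ {foxtrot}) = ∅, so x is NOT a limit point.
  x = golf: open {foxtrot, golf} ∋ x has {foxtrot, golf} ∩ (A ∖ {golf}) = ∅, so x is NOT a limit point.
Collecting: A' = ∅.


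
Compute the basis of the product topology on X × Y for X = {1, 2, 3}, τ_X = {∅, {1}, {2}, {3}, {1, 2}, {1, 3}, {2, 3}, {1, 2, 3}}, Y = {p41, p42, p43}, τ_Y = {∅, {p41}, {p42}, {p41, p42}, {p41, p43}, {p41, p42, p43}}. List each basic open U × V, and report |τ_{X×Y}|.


Basis B = {∅ × ∅, {1} × {p41}, {1} × {p42}, {2} × {p41}, {2} × {p42}, {3} × {p41}, {3} × {p42}, {1} × {p41, p42}, {1} × {p41, p43}, {1, 2} × {p41}, {1, 3} × {p41}, {1, 2} × {p42}, {1, 3} × {p42}, {2} × {p41, p42}, {2} × {p41, p43}, {2, 3} × {p41}, {2, 3} × {p42}, {3} × {p41, p42}, {3} × {p41, p43}, {1} × {p41, p42, p43}, {1, 2, 3} × {p41}, {1, 2, 3} × {p42}, {2} × {p41, p42, p43}, {3} × {p41, p42, p43}, {1, 2} × {p41, p42}, {1, 3} × {p41, p42}, {1, 2} × {p41, p43}, {1, 3} × {p41, p43}, {2, 3} × {p41, p42}, {2, 3} × {p41, p43}, {1, 2} × {p41, p42, p43}, {1, 3} × {p41, p42, p43}, {1, 2, 3} × {p41, p42}, {1, 2, 3} × {p41, p43}, {2, 3} × {p41, p42, p43}, {1, 2, 3} × {p41, p42, p43}}; |τ_{X×Y}| = 216.

Enumerate products U × V with U ∈ τ_X, V ∈ τ_Y (deduplicated):
  ∅ × ∅ = {} (∅)
  {1} × {p41} = {(1,p41)}
  {1} × {p42} = {(1,p42)}
  {2} × {p41} = {(2,p41)}
  {2} × {p42} = {(2,p42)}
  {3} × {p41} = {(3,p41)}
  {3} × {p42} = {(3,p42)}
  {1} × {p41, p42} = {(1,p41), (1,p42)}
  {1} × {p41, p43} = {(1,p41), (1,p43)}
  {1, 2} × {p41} = {(1,p41), (2,p41)}
  {1, 3} × {p41} = {(1,p41), (3,p41)}
  {1, 2} × {p42} = {(1,p42), (2,p42)}
  {1, 3} × {p42} = {(1,p42), (3,p42)}
  {2} × {p41, p42} = {(2,p41), (2,p42)}
  {2} × {p41, p43} = {(2,p41), (2,p43)}
  {2, 3} × {p41} = {(2,p41), (3,p41)}
  {2, 3} × {p42} = {(2,p42), (3,p42)}
  {3} × {p41, p42} = {(3,p41), (3,p42)}
  {3} × {p41, p43} = {(3,p41), (3,p43)}
  {1} × {p41, p42, p43} = {(1,p41), (1,p42), (1,p43)}
  {1, 2, 3} × {p41} = {(1,p41), (2,p41), (3,p41)}
  {1, 2, 3} × {p42} = {(1,p42), (2,p42), (3,p42)}
  {2} × {p41, p42, p43} = {(2,p41), (2,p42), (2,p43)}
  {3} × {p41, p42, p43} = {(3,p41), (3,p42), (3,p43)}
  {1, 2} × {p41, p42} = {(1,p41), (1,p42), (2,p41), (2,p42)}
  {1, 3} × {p41, p42} = {(1,p41), (1,p42), (3,p41), (3,p42)}
  {1, 2} × {p41, p43} = {(1,p41), (1,p43), (2,p41), (2,p43)}
  {1, 3} × {p41, p43} = {(1,p41), (1,p43), (3,p41), (3,p43)}
  {2, 3} × {p41, p42} = {(2,p41), (2,p42), (3,p41), (3,p42)}
  {2, 3} × {p41, p43} = {(2,p41), (2,p43), (3,p41), (3,p43)}
  {1, 2} × {p41, p42, p43} = {(1,p41), (1,p42), (1,p43), (2,p41), (2,p42), (2,p43)}
  {1, 3} × {p41, p42, p43} = {(1,p41), (1,p42), (1,p43), (3,p41), (3,p42), (3,p43)}
  {1, 2, 3} × {p41, p42} = {(1,p41), (1,p42), (2,p41), (2,p42), (3,p41), (3,p42)}
  {1, 2, 3} × {p41, p43} = {(1,p41), (1,p43), (2,p41), (2,p43), (3,p41), (3,p43)}
  {2, 3} × {p41, p42, p43} = {(2,p41), (2,p42), (2,p43), (3,p41), (3,p42), (3,p43)}
  {1, 2, 3} × {p41, p42, p43} = {(1,p41), (1,p42), (1,p43), (2,p41), (2,p42), (2,p43), (3,p41), (3,p42), (3,p43)}
These 36 distinct sets form the basis B.
Close under arbitrary unions to get τ_{X×Y}; counting gives |τ_{X×Y}| = 216.


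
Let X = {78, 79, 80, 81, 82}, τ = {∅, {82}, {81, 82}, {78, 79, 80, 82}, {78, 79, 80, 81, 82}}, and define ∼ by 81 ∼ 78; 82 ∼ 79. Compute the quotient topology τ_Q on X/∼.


X/∼ = {[78=81], [79=82], [80]}; |τ_Q| = 2.

Equivalence classes: [78=81], [79=82], [80].
Quotient map π: X → X/∼ sends 78 ↦ [78=81], 79 ↦ [79=82], 80 ↦ [80], 81 ↦ [78=81], 82 ↦ [79=82].
For each subset V ⊆ X/∼, compute π^{-1}(V) ⊆ X and check whether π^{-1}(V) ∈ τ. V is open in τ_Q iff π^{-1}(V) ∈ τ.
  V = {}: π^{-1}(V) = ∅ ∈ τ ✓.
  V = {[78=81]}: π^{-1}(V) = {78, 81} ∉ τ ✗.
  V = {[79=82]}: π^{-1}(V) = {79, 82} ∉ τ ✗.
  V = {[78=81], [79=82]}: π^{-1}(V) = {78, 79, 81, 82} ∉ τ ✗.
  V = {[80]}: π^{-1}(V) = {80} ∉ τ ✗.
  V = {[78=81], [80]}: π^{-1}(V) = {78, 80, 81} ∉ τ ✗.
  V = {[79=82], [80]}: π^{-1}(V) = {79, 80, 82} ∉ τ ✗.
  V = {[78=81], [79=82], [80]}: π^{-1}(V) = {78, 79, 80, 81, 82} ∈ τ ✓.
Open sets in the quotient: τ_Q = {{}, {[78=81], [79=82], [80]}} (2 elements).


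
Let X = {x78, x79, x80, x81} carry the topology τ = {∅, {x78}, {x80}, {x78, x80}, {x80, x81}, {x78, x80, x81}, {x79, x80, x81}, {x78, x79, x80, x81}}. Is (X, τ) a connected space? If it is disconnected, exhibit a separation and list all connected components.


(X, τ) is disconnected; components = [{x78}, {x79, x80, x81}].

Find clopen sets (U ∈ τ with X ∖ U ∈ τ):
  U = ∅, X ∖ U = {x78, x79, x80, x81} — both open, so U is clopen.
  U = {x78}, X ∖ U = {x79, x80, x81} — both open, so U is clopen.
  U = {x79, x80, x81}, X ∖ U = {x78} — both open, so U is clopen.
  U = {x78, x79, x80, x81}, X ∖ U = ∅ — both open, so U is clopen.
Nontrivial clopen(s) exist: e.g. {x78}. So (X, τ) is disconnected.
Compute connected components by grouping points that agree on all clopens:
  component: {x78}
  component: {x79, x80, x81}


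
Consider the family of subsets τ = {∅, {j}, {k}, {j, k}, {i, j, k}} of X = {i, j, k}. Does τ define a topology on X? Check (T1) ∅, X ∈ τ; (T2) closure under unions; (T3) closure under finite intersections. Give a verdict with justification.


τ IS a topology on X.

Axiom (T1): ∅ ∈ τ? Yes; X ∈ τ? Yes.
Axiom (T2/T3): check pairwise unions and intersections of members of τ.
All pairwise intersections and unions checked — each lies in τ. Therefore τ satisfies (T1), (T2), (T3): it IS a topology on X.


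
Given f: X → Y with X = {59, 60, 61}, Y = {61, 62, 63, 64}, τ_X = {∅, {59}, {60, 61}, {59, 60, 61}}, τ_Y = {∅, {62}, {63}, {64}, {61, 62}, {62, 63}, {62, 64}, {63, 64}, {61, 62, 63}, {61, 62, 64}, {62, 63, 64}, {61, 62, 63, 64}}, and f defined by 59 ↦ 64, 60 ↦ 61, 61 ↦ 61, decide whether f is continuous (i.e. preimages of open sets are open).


f IS continuous.

Compute f^{-1}(U) for each U ∈ τ_Y:
  U = ∅: f^{-1}(U) = ∅ ∈ τ_X ✓.
  U = {62}: f^{-1}(U) = ∅ ∈ τ_X ✓.
  U = {63}: f^{-1}(U) = ∅ ∈ τ_X ✓.
  U = {64}: f^{-1}(U) = {59} ∈ τ_X ✓.
  U = {61, 62}: f^{-1}(U) = {60, 61} ∈ τ_X ✓.
  U = {62, 63}: f^{-1}(U) = ∅ ∈ τ_X ✓.
  U = {62, 64}: f^{-1}(U) = {59} ∈ τ_X ✓.
  U = {63, 64}: f^{-1}(U) = {59} ∈ τ_X ✓.
  U = {61, 62, 63}: f^{-1}(U) = {60, 61} ∈ τ_X ✓.
  U = {61, 62, 64}: f^{-1}(U) = {59, 60, 61} ∈ τ_X ✓.
  U = {62, 63, 64}: f^{-1}(U) = {59} ∈ τ_X ✓.
  U = {61, 62, 63, 64}: f^{-1}(U) = {59, 60, 61} ∈ τ_X ✓.
Every preimage lies in τ_X, so f IS continuous.


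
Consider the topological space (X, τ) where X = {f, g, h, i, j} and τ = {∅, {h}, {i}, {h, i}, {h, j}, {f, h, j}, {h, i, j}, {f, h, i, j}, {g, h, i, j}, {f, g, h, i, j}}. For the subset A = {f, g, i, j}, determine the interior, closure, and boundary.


int(A) = {i}, cl(A) = {f, g, i, j}, ∂A = {f, g, j}.

Closed sets in (X, τ) are complements of opens:
  closed(X, τ) = {∅, {f}, {g}, {f, g}, {g, i}, {f, g, i}, {f, g, j}, {f, g, h, j}, {f, g, i, j}, {f, g, h, i, j}}.
int(A) = ⋃ {U ∈ τ : U ⊆ A}. Opens contained in A: ∅, {i}.
Taking the union of these: int(A) = {i}.
cl(A) = ⋂ {C closed : A ⊆ C}. Closed sets containing A: {f, g, i, j}, {f, g, h, i, j}.
Intersecting these: cl(A) = {f, g, i, j}.
∂A = cl(A) ∖ int(A) = {f, g, i, j} ∖ {i} = {f, g, j}.


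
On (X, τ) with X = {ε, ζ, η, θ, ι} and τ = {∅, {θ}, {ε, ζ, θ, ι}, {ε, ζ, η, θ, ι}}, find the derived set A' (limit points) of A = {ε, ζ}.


A' = {ε, ζ, η, ι}

For each x ∈ X, list the open sets U ∈ τ with x ∈ U, then check whether U ∩ (A ∖ {x}) ≠ ∅ for every such U.
  x = ε: opens ∋ x are {ε, ζ, θ, ι}, {ε, ζ, η, θ, ι}; each meets A ∖ {ε}, so x IS a limit point.
  x = ζ: opens ∋ x are {ε, ζ, θ, ι}, {ε, ζ, η, θ, ι}; each meets A ∖ {ζ}, so x IS a limit point.
  x = η: opens ∋ x are {ε, ζ, η, θ, ι}; each meets A ∖ {η}, so x IS a limit point.
  x = θ: open {θ} ∋ x has {θ} ∩ (A ∖ {θ}) = ∅, so x is NOT a limit point.
  x = ι: opens ∋ x are {ε, ζ, θ, ι}, {ε, ζ, η, θ, ι}; each meets A ∖ {ι}, so x IS a limit point.
Collecting: A' = {ε, ζ, η, ι}.


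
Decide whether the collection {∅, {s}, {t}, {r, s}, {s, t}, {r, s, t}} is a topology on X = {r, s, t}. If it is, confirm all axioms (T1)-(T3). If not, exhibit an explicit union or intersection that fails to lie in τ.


τ IS a topology on X.

Axiom (T1): ∅ ∈ τ? Yes; X ∈ τ? Yes.
Axiom (T2/T3): check pairwise unions and intersections of members of τ.
All pairwise intersections and unions checked — each lies in τ. Therefore τ satisfies (T1), (T2), (T3): it IS a topology on X.


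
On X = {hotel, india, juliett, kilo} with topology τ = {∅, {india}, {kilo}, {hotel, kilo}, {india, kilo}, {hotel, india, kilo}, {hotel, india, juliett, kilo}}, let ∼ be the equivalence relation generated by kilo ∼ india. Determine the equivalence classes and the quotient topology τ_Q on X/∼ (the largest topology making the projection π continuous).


X/∼ = {[hotel], [india=kilo], [juliett]}; |τ_Q| = 4.

Equivalence classes: [hotel], [india=kilo], [juliett].
Quotient map π: X → X/∼ sends hotel ↦ [hotel], india ↦ [india=kilo], juliett ↦ [juliett], kilo ↦ [india=kilo].
For each subset V ⊆ X/∼, compute π^{-1}(V) ⊆ X and check whether π^{-1}(V) ∈ τ. V is open in τ_Q iff π^{-1}(V) ∈ τ.
  V = {}: π^{-1}(V) = ∅ ∈ τ ✓.
  V = {[hotel]}: π^{-1}(V) = {hotel} ∉ τ ✗.
  V = {[india=kilo]}: π^{-1}(V) = {india, kilo} ∈ τ ✓.
  V = {[hotel], [india=kilo]}: π^{-1}(V) = {hotel, india, kilo} ∈ τ ✓.
  V = {[juliett]}: π^{-1}(V) = {juliett} ∉ τ ✗.
  V = {[hotel], [juliett]}: π^{-1}(V) = {hotel, juliett} ∉ τ ✗.
  V = {[india=kilo], [juliett]}: π^{-1}(V) = {india, juliett, kilo} ∉ τ ✗.
  V = {[hotel], [india=kilo], [juliett]}: π^{-1}(V) = {hotel, india, juliett, kilo} ∈ τ ✓.
Open sets in the quotient: τ_Q = {{}, {[india=kilo]}, {[hotel], [india=kilo]}, {[hotel], [india=kilo], [juliett]}} (4 elements).


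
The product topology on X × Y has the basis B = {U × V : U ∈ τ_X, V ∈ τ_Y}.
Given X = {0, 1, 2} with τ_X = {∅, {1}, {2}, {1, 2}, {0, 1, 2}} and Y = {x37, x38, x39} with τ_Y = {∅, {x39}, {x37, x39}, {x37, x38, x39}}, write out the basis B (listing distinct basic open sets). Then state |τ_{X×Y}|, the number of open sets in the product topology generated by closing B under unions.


Basis B = {∅ × ∅, {1} × {x39}, {2} × {x39}, {1} × {x37, x39}, {1, 2} × {x39}, {2} × {x37, x39}, {0, 1, 2} × {x39}, {1} × {x37, x38, x39}, {2} × {x37, x38, x39}, {1, 2} × {x37, x39}, {0, 1, 2} × {x37, x39}, {1, 2} × {x37, x38, x39}, {0, 1, 2} × {x37, x38, x39}}; |τ_{X×Y}| = 30.

Enumerate products U × V with U ∈ τ_X, V ∈ τ_Y (deduplicated):
  ∅ × ∅ = {} (∅)
  {1} × {x39} = {(1,x39)}
  {2} × {x39} = {(2,x39)}
  {1} × {x37, x39} = {(1,x37), (1,x39)}
  {1, 2} × {x39} = {(1,x39), (2,x39)}
  {2} × {x37, x39} = {(2,x37), (2,x39)}
  {0, 1, 2} × {x39} = {(0,x39), (1,x39), (2,x39)}
  {1} × {x37, x38, x39} = {(1,x37), (1,x38), (1,x39)}
  {2} × {x37, x38, x39} = {(2,x37), (2,x38), (2,x39)}
  {1, 2} × {x37, x39} = {(1,x37), (1,x39), (2,x37), (2,x39)}
  {0, 1, 2} × {x37, x39} = {(0,x37), (0,x39), (1,x37), (1,x39), (2,x37), (2,x39)}
  {1, 2} × {x37, x38, x39} = {(1,x37), (1,x38), (1,x39), (2,x37), (2,x38), (2,x39)}
  {0, 1, 2} × {x37, x38, x39} = {(0,x37), (0,x38), (0,x39), (1,x37), (1,x38), (1,x39), (2,x37), (2,x38), (2,x39)}
These 13 distinct sets form the basis B.
Close under arbitrary unions to get τ_{X×Y}; counting gives |τ_{X×Y}| = 30.


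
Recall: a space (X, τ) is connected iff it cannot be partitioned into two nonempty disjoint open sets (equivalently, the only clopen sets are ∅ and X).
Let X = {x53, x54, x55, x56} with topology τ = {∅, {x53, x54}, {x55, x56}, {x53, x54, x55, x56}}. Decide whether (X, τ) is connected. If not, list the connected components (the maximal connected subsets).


(X, τ) is disconnected; components = [{x53, x54}, {x55, x56}].

Find clopen sets (U ∈ τ with X ∖ U ∈ τ):
  U = ∅, X ∖ U = {x53, x54, x55, x56} — both open, so U is clopen.
  U = {x53, x54}, X ∖ U = {x55, x56} — both open, so U is clopen.
  U = {x55, x56}, X ∖ U = {x53, x54} — both open, so U is clopen.
  U = {x53, x54, x55, x56}, X ∖ U = ∅ — both open, so U is clopen.
Nontrivial clopen(s) exist: e.g. {x55, x56}. So (X, τ) is disconnected.
Compute connected components by grouping points that agree on all clopens:
  component: {x53, x54}
  component: {x55, x56}


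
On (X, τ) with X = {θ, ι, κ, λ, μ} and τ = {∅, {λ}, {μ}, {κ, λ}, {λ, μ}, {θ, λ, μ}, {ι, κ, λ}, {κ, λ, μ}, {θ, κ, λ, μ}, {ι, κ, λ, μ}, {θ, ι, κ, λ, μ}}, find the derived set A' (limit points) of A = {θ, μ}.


A' = {θ}

For each x ∈ X, list the open sets U ∈ τ with x ∈ U, then check whether U ∩ (A ∖ {x}) ≠ ∅ for every such U.
  x = θ: opens ∋ x are {θ, λ, μ}, {θ, κ, λ, μ}, {θ, ι, κ, λ, μ}; each meets A ∖ {θ}, so x IS a limit point.
  x = ι: open {ι, κ, λ} ∋ x has {ι, κ, λ} ∩ (A ∖ {ι}) = ∅, so x is NOT a limit point.
  x = κ: open {κ, λ} ∋ x has {κ, λ} ∩ (A ∖ {κ}) = ∅, so x is NOT a limit point.
  x = λ: open {λ} ∋ x has {λ} ∩ (A ∖ {λ}) = ∅, so x is NOT a limit point.
  x = μ: open {μ} ∋ x has {μ} ∩ (A ∖ {μ}) = ∅, so x is NOT a limit point.
Collecting: A' = {θ}.


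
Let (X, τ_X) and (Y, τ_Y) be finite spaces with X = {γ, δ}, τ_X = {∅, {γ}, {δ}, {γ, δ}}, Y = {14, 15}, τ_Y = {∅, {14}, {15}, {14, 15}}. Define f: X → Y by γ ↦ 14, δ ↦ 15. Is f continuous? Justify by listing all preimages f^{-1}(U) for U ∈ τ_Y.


f IS continuous.

Compute f^{-1}(U) for each U ∈ τ_Y:
  U = ∅: f^{-1}(U) = ∅ ∈ τ_X ✓.
  U = {14}: f^{-1}(U) = {γ} ∈ τ_X ✓.
  U = {15}: f^{-1}(U) = {δ} ∈ τ_X ✓.
  U = {14, 15}: f^{-1}(U) = {γ, δ} ∈ τ_X ✓.
Every preimage lies in τ_X, so f IS continuous.


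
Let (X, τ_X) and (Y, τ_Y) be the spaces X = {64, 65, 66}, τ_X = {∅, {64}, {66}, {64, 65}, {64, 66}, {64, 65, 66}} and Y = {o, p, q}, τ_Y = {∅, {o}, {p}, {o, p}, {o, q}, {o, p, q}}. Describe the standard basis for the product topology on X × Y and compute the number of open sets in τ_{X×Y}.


Basis B = {∅ × ∅, {64} × {o}, {64} × {p}, {66} × {o}, {66} × {p}, {64} × {o, p}, {64} × {o, q}, {64, 65} × {o}, {64, 66} × {o}, {64, 65} × {p}, {64, 66} × {p}, {66} × {o, p}, {66} × {o, q}, {64} × {o, p, q}, {64, 65, 66} × {o}, {64, 65, 66} × {p}, {66} × {o, p, q}, {64, 65} × {o, p}, {64, 66} × {o, p}, {64, 65} × {o, q}, {64, 66} × {o, q}, {64, 65} × {o, p, q}, {64, 66} × {o, p, q}, {64, 65, 66} × {o, p}, {64, 65, 66} × {o, q}, {64, 65, 66} × {o, p, q}}; |τ_{X×Y}| = 108.

Enumerate products U × V with U ∈ τ_X, V ∈ τ_Y (deduplicated):
  ∅ × ∅ = {} (∅)
  {64} × {o} = {(64,o)}
  {64} × {p} = {(64,p)}
  {66} × {o} = {(66,o)}
  {66} × {p} = {(66,p)}
  {64} × {o, p} = {(64,o), (64,p)}
  {64} × {o, q} = {(64,o), (64,q)}
  {64, 65} × {o} = {(64,o), (65,o)}
  {64, 66} × {o} = {(64,o), (66,o)}
  {64, 65} × {p} = {(64,p), (65,p)}
  {64, 66} × {p} = {(64,p), (66,p)}
  {66} × {o, p} = {(66,o), (66,p)}
  {66} × {o, q} = {(66,o), (66,q)}
  {64} × {o, p, q} = {(64,o), (64,p), (64,q)}
  {64, 65, 66} × {o} = {(64,o), (65,o), (66,o)}
  {64, 65, 66} × {p} = {(64,p), (65,p), (66,p)}
  {66} × {o, p, q} = {(66,o), (66,p), (66,q)}
  {64, 65} × {o, p} = {(64,o), (64,p), (65,o), (65,p)}
  {64, 66} × {o, p} = {(64,o), (64,p), (66,o), (66,p)}
  {64, 65} × {o, q} = {(64,o), (64,q), (65,o), (65,q)}
  {64, 66} × {o, q} = {(64,o), (64,q), (66,o), (66,q)}
  {64, 65} × {o, p, q} = {(64,o), (64,p), (64,q), (65,o), (65,p), (65,q)}
  {64, 66} × {o, p, q} = {(64,o), (64,p), (64,q), (66,o), (66,p), (66,q)}
  {64, 65, 66} × {o, p} = {(64,o), (64,p), (65,o), (65,p), (66,o), (66,p)}
  {64, 65, 66} × {o, q} = {(64,o), (64,q), (65,o), (65,q), (66,o), (66,q)}
  {64, 65, 66} × {o, p, q} = {(64,o), (64,p), (64,q), (65,o), (65,p), (65,q), (66,o), (66,p), (66,q)}
These 26 distinct sets form the basis B.
Close under arbitrary unions to get τ_{X×Y}; counting gives |τ_{X×Y}| = 108.


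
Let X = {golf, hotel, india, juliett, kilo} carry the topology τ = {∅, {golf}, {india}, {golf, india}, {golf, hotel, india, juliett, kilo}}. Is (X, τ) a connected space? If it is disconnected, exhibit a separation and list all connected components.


(X, τ) is connected.

Find clopen sets (U ∈ τ with X ∖ U ∈ τ):
  U = ∅, X ∖ U = {golf, hotel, india, juliett, kilo} — both open, so U is clopen.
  U = {golf, hotel, india, juliett, kilo}, X ∖ U = ∅ — both open, so U is clopen.
Only trivial clopens (∅ and X) exist, so (X, τ) is connected.
Compute connected components by grouping points that agree on all clopens:
  component: {golf, hotel, india, juliett, kilo}


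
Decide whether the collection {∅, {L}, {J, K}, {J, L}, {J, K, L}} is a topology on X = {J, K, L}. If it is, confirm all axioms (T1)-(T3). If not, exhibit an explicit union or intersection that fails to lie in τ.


τ is NOT a topology on X.

Axiom (T1): ∅ ∈ τ? Yes; X ∈ τ? Yes.
Axiom (T2/T3): check pairwise unions and intersections of members of τ.
Counterexample for (T3): {J, K} ∩ {J, L} = {J} ∉ τ. Therefore τ is NOT a topology.


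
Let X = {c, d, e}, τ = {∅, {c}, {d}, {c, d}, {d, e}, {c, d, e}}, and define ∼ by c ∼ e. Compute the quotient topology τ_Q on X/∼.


X/∼ = {[c=e], [d]}; |τ_Q| = 3.

Equivalence classes: [c=e], [d].
Quotient map π: X → X/∼ sends c ↦ [c=e], d ↦ [d], e ↦ [c=e].
For each subset V ⊆ X/∼, compute π^{-1}(V) ⊆ X and check whether π^{-1}(V) ∈ τ. V is open in τ_Q iff π^{-1}(V) ∈ τ.
  V = {}: π^{-1}(V) = ∅ ∈ τ ✓.
  V = {[c=e]}: π^{-1}(V) = {c, e} ∉ τ ✗.
  V = {[d]}: π^{-1}(V) = {d} ∈ τ ✓.
  V = {[c=e], [d]}: π^{-1}(V) = {c, d, e} ∈ τ ✓.
Open sets in the quotient: τ_Q = {{}, {[d]}, {[c=e], [d]}} (3 elements).


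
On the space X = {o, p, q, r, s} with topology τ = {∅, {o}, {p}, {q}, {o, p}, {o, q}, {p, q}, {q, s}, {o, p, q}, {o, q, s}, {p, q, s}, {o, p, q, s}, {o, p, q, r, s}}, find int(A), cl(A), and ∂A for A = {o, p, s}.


int(A) = {o, p}, cl(A) = {o, p, r, s}, ∂A = {r, s}.

Closed sets in (X, τ) are complements of opens:
  closed(X, τ) = {∅, {r}, {o, r}, {p, r}, {r, s}, {o, p, r}, {o, r, s}, {p, r, s}, {q, r, s}, {o, p, r, s}, {o, q, r, s}, {p, q, r, s}, {o, p, q, r, s}}.
int(A) = ⋃ {U ∈ τ : U ⊆ A}. Opens contained in A: ∅, {o}, {p}, {o, p}.
Taking the union of these: int(A) = {o, p}.
cl(A) = ⋂ {C closed : A ⊆ C}. Closed sets containing A: {o, p, r, s}, {o, p, q, r, s}.
Intersecting these: cl(A) = {o, p, r, s}.
∂A = cl(A) ∖ int(A) = {o, p, r, s} ∖ {o, p} = {r, s}.


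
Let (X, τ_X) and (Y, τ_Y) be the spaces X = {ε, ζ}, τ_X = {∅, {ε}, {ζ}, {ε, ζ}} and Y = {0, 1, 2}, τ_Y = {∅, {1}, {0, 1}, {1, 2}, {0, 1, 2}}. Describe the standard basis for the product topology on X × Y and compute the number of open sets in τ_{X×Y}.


Basis B = {∅ × ∅, {ε} × {1}, {ζ} × {1}, {ε} × {0, 1}, {ε} × {1, 2}, {ε, ζ} × {1}, {ζ} × {0, 1}, {ζ} × {1, 2}, {ε} × {0, 1, 2}, {ζ} × {0, 1, 2}, {ε, ζ} × {0, 1}, {ε, ζ} × {1, 2}, {ε, ζ} × {0, 1, 2}}; |τ_{X×Y}| = 25.

Enumerate products U × V with U ∈ τ_X, V ∈ τ_Y (deduplicated):
  ∅ × ∅ = {} (∅)
  {ε} × {1} = {(ε,1)}
  {ζ} × {1} = {(ζ,1)}
  {ε} × {0, 1} = {(ε,0), (ε,1)}
  {ε} × {1, 2} = {(ε,1), (ε,2)}
  {ε, ζ} × {1} = {(ε,1), (ζ,1)}
  {ζ} × {0, 1} = {(ζ,0), (ζ,1)}
  {ζ} × {1, 2} = {(ζ,1), (ζ,2)}
  {ε} × {0, 1, 2} = {(ε,0), (ε,1), (ε,2)}
  {ζ} × {0, 1, 2} = {(ζ,0), (ζ,1), (ζ,2)}
  {ε, ζ} × {0, 1} = {(ε,0), (ε,1), (ζ,0), (ζ,1)}
  {ε, ζ} × {1, 2} = {(ε,1), (ε,2), (ζ,1), (ζ,2)}
  {ε, ζ} × {0, 1, 2} = {(ε,0), (ε,1), (ε,2), (ζ,0), (ζ,1), (ζ,2)}
These 13 distinct sets form the basis B.
Close under arbitrary unions to get τ_{X×Y}; counting gives |τ_{X×Y}| = 25.
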